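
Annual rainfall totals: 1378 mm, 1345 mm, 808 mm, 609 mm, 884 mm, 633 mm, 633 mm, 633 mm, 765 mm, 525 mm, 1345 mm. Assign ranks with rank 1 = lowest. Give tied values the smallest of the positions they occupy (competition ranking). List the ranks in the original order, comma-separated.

11, 9, 7, 2, 8, 3, 3, 3, 6, 1, 9

Sorted (ascending): 525, 609, 633, 633, 633, 765, 808, 884, 1345, 1345, 1378
The 3 values of 633 occupy positions 3–5 → each gets rank 3.
The 2 values of 1345 occupy positions 9–10 → each gets rank 9.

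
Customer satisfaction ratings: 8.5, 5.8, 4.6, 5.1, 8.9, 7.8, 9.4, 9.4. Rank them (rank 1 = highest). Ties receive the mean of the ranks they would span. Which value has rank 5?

7.8

Sorted (descending): 9.4, 9.4, 8.9, 8.5, 7.8, 5.8, 5.1, 4.6
The 2 values of 9.4 occupy positions 1–2 → average rank (1+2)/2 = 1.5.
Rank 5 → value 7.8.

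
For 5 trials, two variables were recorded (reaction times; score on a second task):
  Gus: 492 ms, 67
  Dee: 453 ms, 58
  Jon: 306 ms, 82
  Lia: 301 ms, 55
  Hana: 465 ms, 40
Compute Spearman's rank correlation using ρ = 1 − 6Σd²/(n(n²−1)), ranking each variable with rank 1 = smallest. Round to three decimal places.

0.000

Ranks of variable 1: 5, 3, 2, 1, 4
Ranks of variable 2: 4, 3, 5, 2, 1
d = r₁ − r₂: 1, 0, -3, -1, 3
d²: 1, 0, 9, 1, 9; Σd² = 20
ρ = 1 − 6·20/(5·24) = 1 − 120/120 = 0.000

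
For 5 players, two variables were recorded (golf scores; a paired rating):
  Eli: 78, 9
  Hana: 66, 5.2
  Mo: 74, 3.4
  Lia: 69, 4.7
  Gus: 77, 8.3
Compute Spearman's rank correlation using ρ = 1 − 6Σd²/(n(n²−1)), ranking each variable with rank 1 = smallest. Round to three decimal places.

Ranks of variable 1: 5, 1, 3, 2, 4
Ranks of variable 2: 5, 3, 1, 2, 4
d = r₁ − r₂: 0, -2, 2, 0, 0
d²: 0, 4, 4, 0, 0; Σd² = 8
ρ = 1 − 6·8/(5·24) = 1 − 48/120 = 0.600

0.600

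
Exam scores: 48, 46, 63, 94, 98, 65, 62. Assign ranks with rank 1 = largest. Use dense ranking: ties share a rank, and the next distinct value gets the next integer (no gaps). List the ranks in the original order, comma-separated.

6, 7, 4, 2, 1, 3, 5

Sorted (descending): 98, 94, 65, 63, 62, 48, 46
No ties — each value takes its position as its rank.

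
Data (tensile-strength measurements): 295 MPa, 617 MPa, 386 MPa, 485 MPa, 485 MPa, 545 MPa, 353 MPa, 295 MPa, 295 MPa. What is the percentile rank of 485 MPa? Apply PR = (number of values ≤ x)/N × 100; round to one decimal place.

77.8

N = 9.
Strictly below 485: 5. Equal to 485: 2.
PR = 7/9 × 100 = 77.8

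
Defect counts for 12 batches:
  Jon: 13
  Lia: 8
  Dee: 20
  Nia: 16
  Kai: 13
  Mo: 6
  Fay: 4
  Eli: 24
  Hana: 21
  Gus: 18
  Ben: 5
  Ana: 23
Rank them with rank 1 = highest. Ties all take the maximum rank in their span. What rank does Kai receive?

Sorted (descending): 24, 23, 21, 20, 18, 16, 13, 13, 8, 6, 5, 4
The 2 values of 13 occupy positions 7–8 → each gets rank 8.
Kai has value 13 → rank 8.

8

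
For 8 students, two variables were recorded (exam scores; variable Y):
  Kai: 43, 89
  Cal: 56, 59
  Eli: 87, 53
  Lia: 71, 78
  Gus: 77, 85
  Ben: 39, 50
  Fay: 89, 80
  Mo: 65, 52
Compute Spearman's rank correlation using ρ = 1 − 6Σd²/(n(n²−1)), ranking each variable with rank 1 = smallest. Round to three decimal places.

0.262

Ranks of variable 1: 2, 3, 7, 5, 6, 1, 8, 4
Ranks of variable 2: 8, 4, 3, 5, 7, 1, 6, 2
d = r₁ − r₂: -6, -1, 4, 0, -1, 0, 2, 2
d²: 36, 1, 16, 0, 1, 0, 4, 4; Σd² = 62
ρ = 1 − 6·62/(8·63) = 1 − 372/504 = 0.262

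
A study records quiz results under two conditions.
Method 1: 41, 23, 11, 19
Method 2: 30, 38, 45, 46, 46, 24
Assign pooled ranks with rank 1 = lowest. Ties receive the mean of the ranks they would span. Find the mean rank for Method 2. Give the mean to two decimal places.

Sorted (ascending): 11, 19, 23, 24, 30, 38, 41, 45, 46, 46
The 2 values of 46 occupy positions 9–10 → average rank (9+10)/2 = 9.5.
Method 2 values → pooled ranks: 30→5, 38→6, 45→8, 46→9.5, 46→9.5, 24→4
Mean rank = (5 + 6 + 8 + 9.5 + 9.5 + 4) / 6 = 7.00

7.00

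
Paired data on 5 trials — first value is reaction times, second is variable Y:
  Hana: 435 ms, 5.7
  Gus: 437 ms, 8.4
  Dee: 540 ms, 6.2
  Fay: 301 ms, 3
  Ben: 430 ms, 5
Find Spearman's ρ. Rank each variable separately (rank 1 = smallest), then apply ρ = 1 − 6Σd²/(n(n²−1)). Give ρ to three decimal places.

0.900

Ranks of variable 1: 3, 4, 5, 1, 2
Ranks of variable 2: 3, 5, 4, 1, 2
d = r₁ − r₂: 0, -1, 1, 0, 0
d²: 0, 1, 1, 0, 0; Σd² = 2
ρ = 1 − 6·2/(5·24) = 1 − 12/120 = 0.900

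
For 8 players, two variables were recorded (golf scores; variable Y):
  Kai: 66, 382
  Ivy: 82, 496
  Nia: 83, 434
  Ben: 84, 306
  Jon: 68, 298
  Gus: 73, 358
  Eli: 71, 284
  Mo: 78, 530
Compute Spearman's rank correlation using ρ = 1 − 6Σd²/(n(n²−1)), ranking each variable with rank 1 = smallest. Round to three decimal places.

0.333

Ranks of variable 1: 1, 6, 7, 8, 2, 4, 3, 5
Ranks of variable 2: 5, 7, 6, 3, 2, 4, 1, 8
d = r₁ − r₂: -4, -1, 1, 5, 0, 0, 2, -3
d²: 16, 1, 1, 25, 0, 0, 4, 9; Σd² = 56
ρ = 1 − 6·56/(8·63) = 1 − 336/504 = 0.333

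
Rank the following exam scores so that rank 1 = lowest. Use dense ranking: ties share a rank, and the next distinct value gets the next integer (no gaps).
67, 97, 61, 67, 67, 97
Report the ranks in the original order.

2, 3, 1, 2, 2, 3

Sorted (ascending): 61, 67, 67, 67, 97, 97
The 3 values of 67 share dense rank 2.
The 2 values of 97 share dense rank 3.
Remaining distinct values take the next consecutive integers.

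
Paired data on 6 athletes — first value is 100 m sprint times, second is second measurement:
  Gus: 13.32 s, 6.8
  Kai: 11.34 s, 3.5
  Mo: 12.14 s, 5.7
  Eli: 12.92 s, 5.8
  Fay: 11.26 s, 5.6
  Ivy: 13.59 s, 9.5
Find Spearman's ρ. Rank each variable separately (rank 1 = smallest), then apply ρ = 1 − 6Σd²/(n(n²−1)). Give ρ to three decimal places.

0.943

Ranks of variable 1: 5, 2, 3, 4, 1, 6
Ranks of variable 2: 5, 1, 3, 4, 2, 6
d = r₁ − r₂: 0, 1, 0, 0, -1, 0
d²: 0, 1, 0, 0, 1, 0; Σd² = 2
ρ = 1 − 6·2/(6·35) = 1 − 12/210 = 0.943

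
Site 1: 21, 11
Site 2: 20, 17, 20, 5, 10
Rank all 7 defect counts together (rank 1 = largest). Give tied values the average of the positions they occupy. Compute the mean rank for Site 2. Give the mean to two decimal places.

4.40

Sorted (descending): 21, 20, 20, 17, 11, 10, 5
The 2 values of 20 occupy positions 2–3 → average rank (2+3)/2 = 2.5.
Site 2 values → pooled ranks: 20→2.5, 17→4, 20→2.5, 5→7, 10→6
Mean rank = (2.5 + 4 + 2.5 + 7 + 6) / 5 = 4.40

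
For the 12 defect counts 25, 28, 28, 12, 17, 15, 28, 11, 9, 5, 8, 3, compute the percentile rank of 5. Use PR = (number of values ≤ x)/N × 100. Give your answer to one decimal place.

16.7

N = 12.
Strictly below 5: 1. Equal to 5: 1.
PR = 2/12 × 100 = 16.7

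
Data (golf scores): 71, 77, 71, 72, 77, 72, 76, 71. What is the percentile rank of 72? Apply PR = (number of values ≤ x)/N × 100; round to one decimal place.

62.5

N = 8.
Strictly below 72: 3. Equal to 72: 2.
PR = 5/8 × 100 = 62.5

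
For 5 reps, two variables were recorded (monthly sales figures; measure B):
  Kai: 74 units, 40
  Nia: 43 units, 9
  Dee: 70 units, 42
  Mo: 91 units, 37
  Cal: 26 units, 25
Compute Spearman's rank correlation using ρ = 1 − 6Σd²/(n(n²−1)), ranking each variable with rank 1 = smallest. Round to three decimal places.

Ranks of variable 1: 4, 2, 3, 5, 1
Ranks of variable 2: 4, 1, 5, 3, 2
d = r₁ − r₂: 0, 1, -2, 2, -1
d²: 0, 1, 4, 4, 1; Σd² = 10
ρ = 1 − 6·10/(5·24) = 1 − 60/120 = 0.500

0.500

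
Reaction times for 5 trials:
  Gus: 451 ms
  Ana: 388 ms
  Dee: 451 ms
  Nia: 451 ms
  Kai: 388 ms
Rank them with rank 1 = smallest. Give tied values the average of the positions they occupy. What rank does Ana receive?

1.5

Sorted (ascending): 388, 388, 451, 451, 451
The 2 values of 388 occupy positions 1–2 → average rank (1+2)/2 = 1.5.
The 3 values of 451 occupy positions 3–5 → average rank 4.
Ana has value 388 ms → rank 1.5.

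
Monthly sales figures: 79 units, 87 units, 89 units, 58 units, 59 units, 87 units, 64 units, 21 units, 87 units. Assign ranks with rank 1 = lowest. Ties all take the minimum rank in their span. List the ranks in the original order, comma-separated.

5, 6, 9, 2, 3, 6, 4, 1, 6

Sorted (ascending): 21, 58, 59, 64, 79, 87, 87, 87, 89
The 3 values of 87 occupy positions 6–8 → each gets rank 6.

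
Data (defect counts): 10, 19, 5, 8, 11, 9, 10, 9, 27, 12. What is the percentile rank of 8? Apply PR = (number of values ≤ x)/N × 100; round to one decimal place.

20.0

N = 10.
Strictly below 8: 1. Equal to 8: 1.
PR = 2/10 × 100 = 20.0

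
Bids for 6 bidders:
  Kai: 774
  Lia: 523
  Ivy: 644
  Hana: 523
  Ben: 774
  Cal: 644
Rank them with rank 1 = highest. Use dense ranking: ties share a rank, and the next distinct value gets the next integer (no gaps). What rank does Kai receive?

1

Sorted (descending): 774, 774, 644, 644, 523, 523
The 2 values of 774 share dense rank 1.
The 2 values of 644 share dense rank 2.
The 2 values of 523 share dense rank 3.
Kai has value 774 → rank 1.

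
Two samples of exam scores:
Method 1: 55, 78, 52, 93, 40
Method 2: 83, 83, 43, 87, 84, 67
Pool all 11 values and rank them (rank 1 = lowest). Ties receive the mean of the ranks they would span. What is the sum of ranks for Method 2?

Sorted (ascending): 40, 43, 52, 55, 67, 78, 83, 83, 84, 87, 93
The 2 values of 83 occupy positions 7–8 → average rank (7+8)/2 = 7.5.
Method 2 values → pooled ranks: 83→7.5, 83→7.5, 43→2, 87→10, 84→9, 67→5
Rank sum = 7.5 + 7.5 + 2 + 10 + 9 + 5 = 41

41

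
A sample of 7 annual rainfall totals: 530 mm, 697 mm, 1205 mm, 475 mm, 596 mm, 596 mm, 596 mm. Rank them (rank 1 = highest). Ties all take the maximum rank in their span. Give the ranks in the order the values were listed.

6, 2, 1, 7, 5, 5, 5

Sorted (descending): 1205, 697, 596, 596, 596, 530, 475
The 3 values of 596 occupy positions 3–5 → each gets rank 5.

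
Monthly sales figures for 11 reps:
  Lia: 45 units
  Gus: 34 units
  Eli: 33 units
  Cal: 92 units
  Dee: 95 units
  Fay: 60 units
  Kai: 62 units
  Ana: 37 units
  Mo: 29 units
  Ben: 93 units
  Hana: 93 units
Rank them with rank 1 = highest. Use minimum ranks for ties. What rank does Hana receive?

2

Sorted (descending): 95, 93, 93, 92, 62, 60, 45, 37, 34, 33, 29
The 2 values of 93 occupy positions 2–3 → each gets rank 2.
Hana has value 93 units → rank 2.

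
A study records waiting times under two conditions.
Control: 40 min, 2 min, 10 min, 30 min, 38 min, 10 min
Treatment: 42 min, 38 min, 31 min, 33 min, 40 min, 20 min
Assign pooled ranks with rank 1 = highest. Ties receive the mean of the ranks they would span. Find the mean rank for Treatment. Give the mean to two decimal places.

Sorted (descending): 42, 40, 40, 38, 38, 33, 31, 30, 20, 10, 10, 2
The 2 values of 40 occupy positions 2–3 → average rank (2+3)/2 = 2.5.
The 2 values of 38 occupy positions 4–5 → average rank (4+5)/2 = 4.5.
The 2 values of 10 occupy positions 10–11 → average rank (10+11)/2 = 10.5.
Treatment values → pooled ranks: 42→1, 38→4.5, 31→7, 33→6, 40→2.5, 20→9
Mean rank = (1 + 4.5 + 7 + 6 + 2.5 + 9) / 6 = 5.00

5.00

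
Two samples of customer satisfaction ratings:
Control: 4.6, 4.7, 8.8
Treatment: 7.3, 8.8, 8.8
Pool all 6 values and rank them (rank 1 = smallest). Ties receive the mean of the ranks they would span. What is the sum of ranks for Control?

8

Sorted (ascending): 4.6, 4.7, 7.3, 8.8, 8.8, 8.8
The 3 values of 8.8 occupy positions 4–6 → average rank 5.
Control values → pooled ranks: 4.6→1, 4.7→2, 8.8→5
Rank sum = 1 + 2 + 5 = 8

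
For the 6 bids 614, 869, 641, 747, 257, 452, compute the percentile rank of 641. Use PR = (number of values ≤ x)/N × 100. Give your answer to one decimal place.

N = 6.
Strictly below 641: 3. Equal to 641: 1.
PR = 4/6 × 100 = 66.7

66.7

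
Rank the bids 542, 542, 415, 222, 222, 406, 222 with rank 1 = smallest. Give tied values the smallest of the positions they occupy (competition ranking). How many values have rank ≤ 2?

Sorted (ascending): 222, 222, 222, 406, 415, 542, 542
The 3 values of 222 occupy positions 1–3 → each gets rank 1.
The 2 values of 542 occupy positions 6–7 → each gets rank 6.
Ranks ≤ 2: {1, 1, 1} → 3 values.

3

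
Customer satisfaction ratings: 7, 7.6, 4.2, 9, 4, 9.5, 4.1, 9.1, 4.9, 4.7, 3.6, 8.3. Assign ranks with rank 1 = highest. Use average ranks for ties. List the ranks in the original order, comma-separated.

Sorted (descending): 9.5, 9.1, 9, 8.3, 7.6, 7, 4.9, 4.7, 4.2, 4.1, 4, 3.6
No ties — each value takes its position as its rank.

6, 5, 9, 3, 11, 1, 10, 2, 7, 8, 12, 4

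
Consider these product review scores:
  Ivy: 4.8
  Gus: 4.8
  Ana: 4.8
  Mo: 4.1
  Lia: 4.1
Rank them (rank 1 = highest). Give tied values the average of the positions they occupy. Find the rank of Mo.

Sorted (descending): 4.8, 4.8, 4.8, 4.1, 4.1
The 3 values of 4.8 occupy positions 1–3 → average rank 2.
The 2 values of 4.1 occupy positions 4–5 → average rank (4+5)/2 = 4.5.
Mo has value 4.1 → rank 4.5.

4.5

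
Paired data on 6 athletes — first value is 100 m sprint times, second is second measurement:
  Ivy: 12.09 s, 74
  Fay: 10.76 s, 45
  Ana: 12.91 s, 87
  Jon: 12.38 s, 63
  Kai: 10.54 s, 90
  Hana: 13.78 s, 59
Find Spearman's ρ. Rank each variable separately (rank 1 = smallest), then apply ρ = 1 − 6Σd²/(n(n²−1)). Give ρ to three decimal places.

Ranks of variable 1: 3, 2, 5, 4, 1, 6
Ranks of variable 2: 4, 1, 5, 3, 6, 2
d = r₁ − r₂: -1, 1, 0, 1, -5, 4
d²: 1, 1, 0, 1, 25, 16; Σd² = 44
ρ = 1 − 6·44/(6·35) = 1 − 264/210 = -0.257

-0.257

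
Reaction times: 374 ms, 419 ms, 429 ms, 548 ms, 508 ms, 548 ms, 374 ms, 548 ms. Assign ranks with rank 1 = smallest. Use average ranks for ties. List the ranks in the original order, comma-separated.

Sorted (ascending): 374, 374, 419, 429, 508, 548, 548, 548
The 2 values of 374 occupy positions 1–2 → average rank (1+2)/2 = 1.5.
The 3 values of 548 occupy positions 6–8 → average rank 7.

1.5, 3, 4, 7, 5, 7, 1.5, 7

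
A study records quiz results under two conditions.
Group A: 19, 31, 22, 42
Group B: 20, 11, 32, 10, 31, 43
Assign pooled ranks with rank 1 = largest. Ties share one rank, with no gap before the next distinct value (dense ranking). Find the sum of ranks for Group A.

Sorted (descending): 43, 42, 32, 31, 31, 22, 20, 19, 11, 10
The 2 values of 31 share dense rank 4.
Remaining distinct values take the next consecutive integers.
Group A values → pooled ranks: 19→7, 31→4, 22→5, 42→2
Rank sum = 7 + 4 + 5 + 2 = 18

18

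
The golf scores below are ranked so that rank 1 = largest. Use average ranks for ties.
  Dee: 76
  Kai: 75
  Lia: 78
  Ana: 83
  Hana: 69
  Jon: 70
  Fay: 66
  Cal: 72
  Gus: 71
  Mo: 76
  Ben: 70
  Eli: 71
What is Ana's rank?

Sorted (descending): 83, 78, 76, 76, 75, 72, 71, 71, 70, 70, 69, 66
The 2 values of 76 occupy positions 3–4 → average rank (3+4)/2 = 3.5.
The 2 values of 71 occupy positions 7–8 → average rank (7+8)/2 = 7.5.
The 2 values of 70 occupy positions 9–10 → average rank (9+10)/2 = 9.5.
Ana has value 83 → rank 1.

1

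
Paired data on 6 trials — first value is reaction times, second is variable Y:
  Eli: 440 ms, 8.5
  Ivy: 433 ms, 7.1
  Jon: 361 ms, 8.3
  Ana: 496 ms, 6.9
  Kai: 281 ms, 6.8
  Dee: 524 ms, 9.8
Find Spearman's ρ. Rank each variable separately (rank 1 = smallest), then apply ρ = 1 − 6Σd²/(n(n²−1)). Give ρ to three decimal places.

Ranks of variable 1: 4, 3, 2, 5, 1, 6
Ranks of variable 2: 5, 3, 4, 2, 1, 6
d = r₁ − r₂: -1, 0, -2, 3, 0, 0
d²: 1, 0, 4, 9, 0, 0; Σd² = 14
ρ = 1 − 6·14/(6·35) = 1 − 84/210 = 0.600

0.600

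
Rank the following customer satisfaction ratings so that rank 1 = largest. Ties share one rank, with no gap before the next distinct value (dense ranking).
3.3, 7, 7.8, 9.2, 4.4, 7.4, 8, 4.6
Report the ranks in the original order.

8, 5, 3, 1, 7, 4, 2, 6

Sorted (descending): 9.2, 8, 7.8, 7.4, 7, 4.6, 4.4, 3.3
No ties — each value takes its position as its rank.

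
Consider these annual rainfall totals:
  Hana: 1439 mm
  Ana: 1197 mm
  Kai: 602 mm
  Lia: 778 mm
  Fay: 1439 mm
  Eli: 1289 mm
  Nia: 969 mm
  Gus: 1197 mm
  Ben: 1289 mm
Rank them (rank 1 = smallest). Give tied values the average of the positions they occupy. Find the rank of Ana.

Sorted (ascending): 602, 778, 969, 1197, 1197, 1289, 1289, 1439, 1439
The 2 values of 1197 occupy positions 4–5 → average rank (4+5)/2 = 4.5.
The 2 values of 1289 occupy positions 6–7 → average rank (6+7)/2 = 6.5.
The 2 values of 1439 occupy positions 8–9 → average rank (8+9)/2 = 8.5.
Ana has value 1197 mm → rank 4.5.

4.5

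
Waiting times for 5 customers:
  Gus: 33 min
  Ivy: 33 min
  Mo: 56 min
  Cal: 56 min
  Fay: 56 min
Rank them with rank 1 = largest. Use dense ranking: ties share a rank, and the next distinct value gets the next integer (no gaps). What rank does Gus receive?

2

Sorted (descending): 56, 56, 56, 33, 33
The 3 values of 56 share dense rank 1.
The 2 values of 33 share dense rank 2.
Gus has value 33 min → rank 2.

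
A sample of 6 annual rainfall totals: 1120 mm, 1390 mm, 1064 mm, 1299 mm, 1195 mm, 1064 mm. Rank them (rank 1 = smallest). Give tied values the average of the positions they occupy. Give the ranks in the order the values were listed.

3, 6, 1.5, 5, 4, 1.5

Sorted (ascending): 1064, 1064, 1120, 1195, 1299, 1390
The 2 values of 1064 occupy positions 1–2 → average rank (1+2)/2 = 1.5.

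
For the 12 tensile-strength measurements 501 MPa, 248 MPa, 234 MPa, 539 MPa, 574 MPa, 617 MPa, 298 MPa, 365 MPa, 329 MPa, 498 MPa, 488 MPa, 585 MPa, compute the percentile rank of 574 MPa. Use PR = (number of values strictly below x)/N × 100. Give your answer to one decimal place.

N = 12.
Strictly below 574: 9. Equal to 574: 1.
PR = 9/12 × 100 = 75.0

75.0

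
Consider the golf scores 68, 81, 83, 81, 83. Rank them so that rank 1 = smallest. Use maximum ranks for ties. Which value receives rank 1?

68

Sorted (ascending): 68, 81, 81, 83, 83
The 2 values of 81 occupy positions 2–3 → each gets rank 3.
The 2 values of 83 occupy positions 4–5 → each gets rank 5.
Rank 1 → value 68.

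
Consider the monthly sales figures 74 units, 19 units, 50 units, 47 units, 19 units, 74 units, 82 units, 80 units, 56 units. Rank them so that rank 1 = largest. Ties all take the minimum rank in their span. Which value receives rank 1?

Sorted (descending): 82, 80, 74, 74, 56, 50, 47, 19, 19
The 2 values of 74 occupy positions 3–4 → each gets rank 3.
The 2 values of 19 occupy positions 8–9 → each gets rank 8.
Rank 1 → value 82.

82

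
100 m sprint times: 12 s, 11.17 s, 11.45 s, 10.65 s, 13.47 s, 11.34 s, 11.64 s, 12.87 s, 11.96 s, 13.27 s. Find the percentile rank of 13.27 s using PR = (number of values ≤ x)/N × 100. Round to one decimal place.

N = 10.
Strictly below 13.27: 8. Equal to 13.27: 1.
PR = 9/10 × 100 = 90.0

90.0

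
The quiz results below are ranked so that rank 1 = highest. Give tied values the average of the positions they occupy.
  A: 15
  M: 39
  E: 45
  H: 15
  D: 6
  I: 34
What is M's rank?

2

Sorted (descending): 45, 39, 34, 15, 15, 6
The 2 values of 15 occupy positions 4–5 → average rank (4+5)/2 = 4.5.
M has value 39 → rank 2.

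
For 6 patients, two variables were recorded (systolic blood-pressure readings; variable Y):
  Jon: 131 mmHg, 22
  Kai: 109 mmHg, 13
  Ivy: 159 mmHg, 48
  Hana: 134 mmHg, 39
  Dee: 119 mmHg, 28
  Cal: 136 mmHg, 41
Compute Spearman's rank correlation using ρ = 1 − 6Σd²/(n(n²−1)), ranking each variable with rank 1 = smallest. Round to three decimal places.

Ranks of variable 1: 3, 1, 6, 4, 2, 5
Ranks of variable 2: 2, 1, 6, 4, 3, 5
d = r₁ − r₂: 1, 0, 0, 0, -1, 0
d²: 1, 0, 0, 0, 1, 0; Σd² = 2
ρ = 1 − 6·2/(6·35) = 1 − 12/210 = 0.943

0.943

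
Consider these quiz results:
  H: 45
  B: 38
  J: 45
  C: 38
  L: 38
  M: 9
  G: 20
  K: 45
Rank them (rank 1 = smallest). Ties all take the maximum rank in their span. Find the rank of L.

Sorted (ascending): 9, 20, 38, 38, 38, 45, 45, 45
The 3 values of 38 occupy positions 3–5 → each gets rank 5.
The 3 values of 45 occupy positions 6–8 → each gets rank 8.
L has value 38 → rank 5.

5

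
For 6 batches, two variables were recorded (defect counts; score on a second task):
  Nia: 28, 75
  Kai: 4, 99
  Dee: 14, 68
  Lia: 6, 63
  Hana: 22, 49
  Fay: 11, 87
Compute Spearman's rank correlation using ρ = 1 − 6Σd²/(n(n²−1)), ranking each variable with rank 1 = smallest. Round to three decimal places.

Ranks of variable 1: 6, 1, 4, 2, 5, 3
Ranks of variable 2: 4, 6, 3, 2, 1, 5
d = r₁ − r₂: 2, -5, 1, 0, 4, -2
d²: 4, 25, 1, 0, 16, 4; Σd² = 50
ρ = 1 − 6·50/(6·35) = 1 − 300/210 = -0.429

-0.429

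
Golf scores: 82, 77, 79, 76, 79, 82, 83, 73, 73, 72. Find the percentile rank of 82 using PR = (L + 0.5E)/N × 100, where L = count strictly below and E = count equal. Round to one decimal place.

N = 10.
Strictly below 82: 7. Equal to 82: 2.
PR = (7 + 0.5·2)/10 × 100 = 80.0

80.0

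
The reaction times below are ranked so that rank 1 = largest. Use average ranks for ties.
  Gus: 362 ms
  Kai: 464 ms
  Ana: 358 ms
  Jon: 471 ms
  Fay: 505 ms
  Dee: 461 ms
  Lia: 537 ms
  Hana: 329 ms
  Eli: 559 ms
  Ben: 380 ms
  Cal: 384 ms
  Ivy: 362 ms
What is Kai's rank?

5

Sorted (descending): 559, 537, 505, 471, 464, 461, 384, 380, 362, 362, 358, 329
The 2 values of 362 occupy positions 9–10 → average rank (9+10)/2 = 9.5.
Kai has value 464 ms → rank 5.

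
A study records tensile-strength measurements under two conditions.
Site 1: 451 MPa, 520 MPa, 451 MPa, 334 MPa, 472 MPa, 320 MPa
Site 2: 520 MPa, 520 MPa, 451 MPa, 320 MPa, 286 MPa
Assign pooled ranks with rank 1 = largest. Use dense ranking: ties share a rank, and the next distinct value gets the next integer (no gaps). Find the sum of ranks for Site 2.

16

Sorted (descending): 520, 520, 520, 472, 451, 451, 451, 334, 320, 320, 286
The 3 values of 520 share dense rank 1.
The 3 values of 451 share dense rank 3.
The 2 values of 320 share dense rank 5.
Remaining distinct values take the next consecutive integers.
Site 2 values → pooled ranks: 520→1, 520→1, 451→3, 320→5, 286→6
Rank sum = 1 + 1 + 3 + 5 + 6 = 16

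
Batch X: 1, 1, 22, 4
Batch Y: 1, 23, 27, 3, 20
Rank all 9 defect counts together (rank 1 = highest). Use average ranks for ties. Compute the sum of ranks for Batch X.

Sorted (descending): 27, 23, 22, 20, 4, 3, 1, 1, 1
The 3 values of 1 occupy positions 7–9 → average rank 8.
Batch X values → pooled ranks: 1→8, 1→8, 22→3, 4→5
Rank sum = 8 + 8 + 3 + 5 = 24

24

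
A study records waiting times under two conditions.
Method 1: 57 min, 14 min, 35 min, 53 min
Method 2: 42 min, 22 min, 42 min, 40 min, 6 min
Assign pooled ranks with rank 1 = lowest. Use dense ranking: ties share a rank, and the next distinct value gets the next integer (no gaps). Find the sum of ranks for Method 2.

Sorted (ascending): 6, 14, 22, 35, 40, 42, 42, 53, 57
The 2 values of 42 share dense rank 6.
Remaining distinct values take the next consecutive integers.
Method 2 values → pooled ranks: 42→6, 22→3, 42→6, 40→5, 6→1
Rank sum = 6 + 3 + 6 + 5 + 1 = 21

21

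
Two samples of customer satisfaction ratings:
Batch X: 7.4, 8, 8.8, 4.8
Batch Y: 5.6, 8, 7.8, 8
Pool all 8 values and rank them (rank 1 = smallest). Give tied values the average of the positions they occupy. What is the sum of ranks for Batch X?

18

Sorted (ascending): 4.8, 5.6, 7.4, 7.8, 8, 8, 8, 8.8
The 3 values of 8 occupy positions 5–7 → average rank 6.
Batch X values → pooled ranks: 7.4→3, 8→6, 8.8→8, 4.8→1
Rank sum = 3 + 6 + 8 + 1 = 18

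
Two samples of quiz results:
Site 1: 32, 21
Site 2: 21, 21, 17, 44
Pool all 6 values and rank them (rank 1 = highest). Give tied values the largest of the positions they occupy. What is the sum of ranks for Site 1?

7

Sorted (descending): 44, 32, 21, 21, 21, 17
The 3 values of 21 occupy positions 3–5 → each gets rank 5.
Site 1 values → pooled ranks: 32→2, 21→5
Rank sum = 2 + 5 = 7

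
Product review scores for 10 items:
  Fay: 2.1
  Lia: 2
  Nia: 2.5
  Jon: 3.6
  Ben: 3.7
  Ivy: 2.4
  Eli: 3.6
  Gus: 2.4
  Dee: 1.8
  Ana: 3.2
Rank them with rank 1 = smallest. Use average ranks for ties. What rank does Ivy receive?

4.5

Sorted (ascending): 1.8, 2, 2.1, 2.4, 2.4, 2.5, 3.2, 3.6, 3.6, 3.7
The 2 values of 2.4 occupy positions 4–5 → average rank (4+5)/2 = 4.5.
The 2 values of 3.6 occupy positions 8–9 → average rank (8+9)/2 = 8.5.
Ivy has value 2.4 → rank 4.5.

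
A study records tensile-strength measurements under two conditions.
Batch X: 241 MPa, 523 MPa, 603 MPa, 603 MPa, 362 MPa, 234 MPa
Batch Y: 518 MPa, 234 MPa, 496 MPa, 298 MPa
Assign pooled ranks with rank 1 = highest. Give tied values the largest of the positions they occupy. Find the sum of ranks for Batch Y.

Sorted (descending): 603, 603, 523, 518, 496, 362, 298, 241, 234, 234
The 2 values of 603 occupy positions 1–2 → each gets rank 2.
The 2 values of 234 occupy positions 9–10 → each gets rank 10.
Batch Y values → pooled ranks: 518→4, 234→10, 496→5, 298→7
Rank sum = 4 + 10 + 5 + 7 = 26

26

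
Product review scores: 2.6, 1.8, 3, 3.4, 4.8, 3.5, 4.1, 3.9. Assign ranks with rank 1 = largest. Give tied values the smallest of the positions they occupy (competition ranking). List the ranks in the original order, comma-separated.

7, 8, 6, 5, 1, 4, 2, 3

Sorted (descending): 4.8, 4.1, 3.9, 3.5, 3.4, 3, 2.6, 1.8
No ties — each value takes its position as its rank.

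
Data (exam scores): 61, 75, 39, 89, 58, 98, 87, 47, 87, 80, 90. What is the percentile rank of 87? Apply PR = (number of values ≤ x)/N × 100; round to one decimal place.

N = 11.
Strictly below 87: 6. Equal to 87: 2.
PR = 8/11 × 100 = 72.7

72.7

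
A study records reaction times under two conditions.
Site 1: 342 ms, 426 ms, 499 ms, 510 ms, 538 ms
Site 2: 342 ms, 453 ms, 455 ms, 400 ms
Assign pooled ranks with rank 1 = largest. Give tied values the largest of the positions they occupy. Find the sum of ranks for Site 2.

Sorted (descending): 538, 510, 499, 455, 453, 426, 400, 342, 342
The 2 values of 342 occupy positions 8–9 → each gets rank 9.
Site 2 values → pooled ranks: 342→9, 453→5, 455→4, 400→7
Rank sum = 9 + 5 + 4 + 7 = 25

25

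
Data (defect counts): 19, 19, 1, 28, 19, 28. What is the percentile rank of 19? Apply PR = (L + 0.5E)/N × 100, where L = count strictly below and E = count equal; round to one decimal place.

N = 6.
Strictly below 19: 1. Equal to 19: 3.
PR = (1 + 0.5·3)/6 × 100 = 41.7

41.7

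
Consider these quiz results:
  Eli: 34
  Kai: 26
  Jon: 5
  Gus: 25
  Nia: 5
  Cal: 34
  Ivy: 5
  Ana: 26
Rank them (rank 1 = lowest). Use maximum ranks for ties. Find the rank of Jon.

Sorted (ascending): 5, 5, 5, 25, 26, 26, 34, 34
The 3 values of 5 occupy positions 1–3 → each gets rank 3.
The 2 values of 26 occupy positions 5–6 → each gets rank 6.
The 2 values of 34 occupy positions 7–8 → each gets rank 8.
Jon has value 5 → rank 3.

3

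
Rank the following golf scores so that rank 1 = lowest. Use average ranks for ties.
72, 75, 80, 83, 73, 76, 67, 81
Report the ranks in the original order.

Sorted (ascending): 67, 72, 73, 75, 76, 80, 81, 83
No ties — each value takes its position as its rank.

2, 4, 6, 8, 3, 5, 1, 7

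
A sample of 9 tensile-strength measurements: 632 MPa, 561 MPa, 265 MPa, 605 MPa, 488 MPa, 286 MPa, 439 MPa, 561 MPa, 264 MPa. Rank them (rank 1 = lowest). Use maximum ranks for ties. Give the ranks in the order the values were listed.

Sorted (ascending): 264, 265, 286, 439, 488, 561, 561, 605, 632
The 2 values of 561 occupy positions 6–7 → each gets rank 7.

9, 7, 2, 8, 5, 3, 4, 7, 1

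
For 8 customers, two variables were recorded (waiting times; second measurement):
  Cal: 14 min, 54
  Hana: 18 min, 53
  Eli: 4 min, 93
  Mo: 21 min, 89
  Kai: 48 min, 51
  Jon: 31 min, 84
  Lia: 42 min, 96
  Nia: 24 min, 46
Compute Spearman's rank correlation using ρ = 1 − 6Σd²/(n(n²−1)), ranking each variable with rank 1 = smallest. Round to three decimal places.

-0.167

Ranks of variable 1: 2, 3, 1, 4, 8, 6, 7, 5
Ranks of variable 2: 4, 3, 7, 6, 2, 5, 8, 1
d = r₁ − r₂: -2, 0, -6, -2, 6, 1, -1, 4
d²: 4, 0, 36, 4, 36, 1, 1, 16; Σd² = 98
ρ = 1 − 6·98/(8·63) = 1 − 588/504 = -0.167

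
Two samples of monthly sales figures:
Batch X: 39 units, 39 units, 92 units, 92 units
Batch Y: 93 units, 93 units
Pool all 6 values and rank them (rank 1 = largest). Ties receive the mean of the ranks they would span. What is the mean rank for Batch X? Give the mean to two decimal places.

4.50

Sorted (descending): 93, 93, 92, 92, 39, 39
The 2 values of 93 occupy positions 1–2 → average rank (1+2)/2 = 1.5.
The 2 values of 92 occupy positions 3–4 → average rank (3+4)/2 = 3.5.
The 2 values of 39 occupy positions 5–6 → average rank (5+6)/2 = 5.5.
Batch X values → pooled ranks: 39→5.5, 39→5.5, 92→3.5, 92→3.5
Mean rank = (5.5 + 5.5 + 3.5 + 3.5) / 4 = 4.50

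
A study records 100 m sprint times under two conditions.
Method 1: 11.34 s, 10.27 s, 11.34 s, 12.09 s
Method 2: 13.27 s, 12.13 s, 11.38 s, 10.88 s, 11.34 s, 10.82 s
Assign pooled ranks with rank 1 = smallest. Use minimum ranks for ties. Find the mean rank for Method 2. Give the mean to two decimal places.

5.83

Sorted (ascending): 10.27, 10.82, 10.88, 11.34, 11.34, 11.34, 11.38, 12.09, 12.13, 13.27
The 3 values of 11.34 occupy positions 4–6 → each gets rank 4.
Method 2 values → pooled ranks: 13.27→10, 12.13→9, 11.38→7, 10.88→3, 11.34→4, 10.82→2
Mean rank = (10 + 9 + 7 + 3 + 4 + 2) / 6 = 5.83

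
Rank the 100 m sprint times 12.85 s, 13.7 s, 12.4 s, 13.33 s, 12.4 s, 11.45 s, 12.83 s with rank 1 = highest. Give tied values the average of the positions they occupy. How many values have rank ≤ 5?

4

Sorted (descending): 13.7, 13.33, 12.85, 12.83, 12.4, 12.4, 11.45
The 2 values of 12.4 occupy positions 5–6 → average rank (5+6)/2 = 5.5.
Ranks ≤ 5: {1, 2, 3, 4} → 4 values.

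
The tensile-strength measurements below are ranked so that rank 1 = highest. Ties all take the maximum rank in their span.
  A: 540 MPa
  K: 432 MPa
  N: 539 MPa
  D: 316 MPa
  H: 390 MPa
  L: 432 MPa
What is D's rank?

Sorted (descending): 540, 539, 432, 432, 390, 316
The 2 values of 432 occupy positions 3–4 → each gets rank 4.
D has value 316 MPa → rank 6.

6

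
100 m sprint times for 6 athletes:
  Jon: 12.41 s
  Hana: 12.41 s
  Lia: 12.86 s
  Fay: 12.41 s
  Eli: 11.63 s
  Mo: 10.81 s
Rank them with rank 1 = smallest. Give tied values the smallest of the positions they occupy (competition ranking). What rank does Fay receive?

3

Sorted (ascending): 10.81, 11.63, 12.41, 12.41, 12.41, 12.86
The 3 values of 12.41 occupy positions 3–5 → each gets rank 3.
Fay has value 12.41 s → rank 3.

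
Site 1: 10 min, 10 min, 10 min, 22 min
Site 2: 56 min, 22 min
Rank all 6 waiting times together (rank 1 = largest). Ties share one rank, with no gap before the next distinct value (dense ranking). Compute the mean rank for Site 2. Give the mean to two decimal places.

1.50

Sorted (descending): 56, 22, 22, 10, 10, 10
The 2 values of 22 share dense rank 2.
The 3 values of 10 share dense rank 3.
Remaining distinct values take the next consecutive integers.
Site 2 values → pooled ranks: 56→1, 22→2
Mean rank = (1 + 2) / 2 = 1.50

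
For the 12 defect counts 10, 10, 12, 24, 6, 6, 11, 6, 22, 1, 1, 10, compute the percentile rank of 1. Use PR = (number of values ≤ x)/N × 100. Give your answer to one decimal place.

16.7

N = 12.
Strictly below 1: 0. Equal to 1: 2.
PR = 2/12 × 100 = 16.7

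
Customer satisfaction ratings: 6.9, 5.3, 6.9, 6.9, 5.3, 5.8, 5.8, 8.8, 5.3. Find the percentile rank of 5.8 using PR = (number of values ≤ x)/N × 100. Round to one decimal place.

55.6

N = 9.
Strictly below 5.8: 3. Equal to 5.8: 2.
PR = 5/9 × 100 = 55.6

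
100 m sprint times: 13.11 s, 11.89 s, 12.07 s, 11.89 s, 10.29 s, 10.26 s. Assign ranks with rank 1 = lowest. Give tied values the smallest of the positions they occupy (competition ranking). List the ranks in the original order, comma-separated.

Sorted (ascending): 10.26, 10.29, 11.89, 11.89, 12.07, 13.11
The 2 values of 11.89 occupy positions 3–4 → each gets rank 3.

6, 3, 5, 3, 2, 1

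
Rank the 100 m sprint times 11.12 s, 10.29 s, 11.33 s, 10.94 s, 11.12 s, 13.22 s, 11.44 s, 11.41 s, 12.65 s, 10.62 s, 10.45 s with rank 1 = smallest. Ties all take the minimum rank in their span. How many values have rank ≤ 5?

Sorted (ascending): 10.29, 10.45, 10.62, 10.94, 11.12, 11.12, 11.33, 11.41, 11.44, 12.65, 13.22
The 2 values of 11.12 occupy positions 5–6 → each gets rank 5.
Ranks ≤ 5: {1, 2, 3, 4, 5, 5} → 6 values.

6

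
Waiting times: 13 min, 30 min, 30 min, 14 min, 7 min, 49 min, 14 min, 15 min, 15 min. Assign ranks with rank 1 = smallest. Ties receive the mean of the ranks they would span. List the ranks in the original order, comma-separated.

Sorted (ascending): 7, 13, 14, 14, 15, 15, 30, 30, 49
The 2 values of 14 occupy positions 3–4 → average rank (3+4)/2 = 3.5.
The 2 values of 15 occupy positions 5–6 → average rank (5+6)/2 = 5.5.
The 2 values of 30 occupy positions 7–8 → average rank (7+8)/2 = 7.5.

2, 7.5, 7.5, 3.5, 1, 9, 3.5, 5.5, 5.5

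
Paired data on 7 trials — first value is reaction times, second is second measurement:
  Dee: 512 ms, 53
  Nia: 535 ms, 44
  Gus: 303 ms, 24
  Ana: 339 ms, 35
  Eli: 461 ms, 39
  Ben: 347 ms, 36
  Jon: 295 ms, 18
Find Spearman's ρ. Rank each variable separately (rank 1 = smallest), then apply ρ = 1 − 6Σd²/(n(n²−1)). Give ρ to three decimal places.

Ranks of variable 1: 6, 7, 2, 3, 5, 4, 1
Ranks of variable 2: 7, 6, 2, 3, 5, 4, 1
d = r₁ − r₂: -1, 1, 0, 0, 0, 0, 0
d²: 1, 1, 0, 0, 0, 0, 0; Σd² = 2
ρ = 1 − 6·2/(7·48) = 1 − 12/336 = 0.964

0.964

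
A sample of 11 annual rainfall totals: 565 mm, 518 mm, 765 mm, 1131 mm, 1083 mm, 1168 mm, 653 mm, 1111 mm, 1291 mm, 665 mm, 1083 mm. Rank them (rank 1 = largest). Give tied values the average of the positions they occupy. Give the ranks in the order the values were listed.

10, 11, 7, 3, 5.5, 2, 9, 4, 1, 8, 5.5

Sorted (descending): 1291, 1168, 1131, 1111, 1083, 1083, 765, 665, 653, 565, 518
The 2 values of 1083 occupy positions 5–6 → average rank (5+6)/2 = 5.5.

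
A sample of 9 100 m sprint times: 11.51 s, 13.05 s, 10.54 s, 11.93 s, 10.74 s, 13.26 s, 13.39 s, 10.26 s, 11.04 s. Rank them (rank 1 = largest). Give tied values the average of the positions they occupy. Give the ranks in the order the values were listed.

Sorted (descending): 13.39, 13.26, 13.05, 11.93, 11.51, 11.04, 10.74, 10.54, 10.26
No ties — each value takes its position as its rank.

5, 3, 8, 4, 7, 2, 1, 9, 6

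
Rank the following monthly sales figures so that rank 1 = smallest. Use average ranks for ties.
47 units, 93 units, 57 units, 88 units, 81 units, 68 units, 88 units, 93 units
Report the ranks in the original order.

Sorted (ascending): 47, 57, 68, 81, 88, 88, 93, 93
The 2 values of 88 occupy positions 5–6 → average rank (5+6)/2 = 5.5.
The 2 values of 93 occupy positions 7–8 → average rank (7+8)/2 = 7.5.

1, 7.5, 2, 5.5, 4, 3, 5.5, 7.5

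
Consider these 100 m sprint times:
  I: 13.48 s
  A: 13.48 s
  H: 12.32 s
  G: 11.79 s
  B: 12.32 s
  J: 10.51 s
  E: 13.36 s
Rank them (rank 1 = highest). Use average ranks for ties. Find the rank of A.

Sorted (descending): 13.48, 13.48, 13.36, 12.32, 12.32, 11.79, 10.51
The 2 values of 13.48 occupy positions 1–2 → average rank (1+2)/2 = 1.5.
The 2 values of 12.32 occupy positions 4–5 → average rank (4+5)/2 = 4.5.
A has value 13.48 s → rank 1.5.

1.5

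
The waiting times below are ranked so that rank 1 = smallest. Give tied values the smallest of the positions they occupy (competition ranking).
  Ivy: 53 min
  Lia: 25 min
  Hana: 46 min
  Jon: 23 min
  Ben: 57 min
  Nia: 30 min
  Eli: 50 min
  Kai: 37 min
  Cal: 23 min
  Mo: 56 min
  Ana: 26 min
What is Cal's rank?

1

Sorted (ascending): 23, 23, 25, 26, 30, 37, 46, 50, 53, 56, 57
The 2 values of 23 occupy positions 1–2 → each gets rank 1.
Cal has value 23 min → rank 1.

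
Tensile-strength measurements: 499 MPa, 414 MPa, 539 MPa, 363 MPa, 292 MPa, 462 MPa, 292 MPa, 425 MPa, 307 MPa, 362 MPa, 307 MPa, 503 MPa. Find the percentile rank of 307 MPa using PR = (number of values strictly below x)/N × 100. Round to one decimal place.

16.7

N = 12.
Strictly below 307: 2. Equal to 307: 2.
PR = 2/12 × 100 = 16.7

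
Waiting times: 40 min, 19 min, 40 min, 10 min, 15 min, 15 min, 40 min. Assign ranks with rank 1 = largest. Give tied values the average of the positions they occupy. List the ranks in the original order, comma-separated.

Sorted (descending): 40, 40, 40, 19, 15, 15, 10
The 3 values of 40 occupy positions 1–3 → average rank 2.
The 2 values of 15 occupy positions 5–6 → average rank (5+6)/2 = 5.5.

2, 4, 2, 7, 5.5, 5.5, 2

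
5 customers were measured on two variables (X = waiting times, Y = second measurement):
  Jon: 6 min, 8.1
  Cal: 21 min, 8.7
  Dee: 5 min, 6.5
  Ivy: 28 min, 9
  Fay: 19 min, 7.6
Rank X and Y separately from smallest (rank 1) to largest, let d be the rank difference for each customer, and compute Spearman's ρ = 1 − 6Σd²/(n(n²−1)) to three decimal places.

0.900

Ranks of variable 1: 2, 4, 1, 5, 3
Ranks of variable 2: 3, 4, 1, 5, 2
d = r₁ − r₂: -1, 0, 0, 0, 1
d²: 1, 0, 0, 0, 1; Σd² = 2
ρ = 1 − 6·2/(5·24) = 1 − 12/120 = 0.900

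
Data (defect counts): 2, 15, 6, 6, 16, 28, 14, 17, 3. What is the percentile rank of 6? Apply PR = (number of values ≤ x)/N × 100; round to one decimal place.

N = 9.
Strictly below 6: 2. Equal to 6: 2.
PR = 4/9 × 100 = 44.4

44.4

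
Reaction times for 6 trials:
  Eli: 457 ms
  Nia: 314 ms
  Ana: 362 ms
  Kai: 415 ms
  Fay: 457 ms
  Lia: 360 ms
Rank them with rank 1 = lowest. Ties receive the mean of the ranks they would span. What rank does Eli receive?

5.5

Sorted (ascending): 314, 360, 362, 415, 457, 457
The 2 values of 457 occupy positions 5–6 → average rank (5+6)/2 = 5.5.
Eli has value 457 ms → rank 5.5.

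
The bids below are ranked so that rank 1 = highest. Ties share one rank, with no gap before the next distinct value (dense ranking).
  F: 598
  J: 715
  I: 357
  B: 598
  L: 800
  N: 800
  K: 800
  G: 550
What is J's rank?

2

Sorted (descending): 800, 800, 800, 715, 598, 598, 550, 357
The 3 values of 800 share dense rank 1.
The 2 values of 598 share dense rank 3.
Remaining distinct values take the next consecutive integers.
J has value 715 → rank 2.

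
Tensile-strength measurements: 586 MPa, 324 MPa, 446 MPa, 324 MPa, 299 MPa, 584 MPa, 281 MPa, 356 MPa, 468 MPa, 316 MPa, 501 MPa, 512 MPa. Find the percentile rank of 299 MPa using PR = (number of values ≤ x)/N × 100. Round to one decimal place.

16.7

N = 12.
Strictly below 299: 1. Equal to 299: 1.
PR = 2/12 × 100 = 16.7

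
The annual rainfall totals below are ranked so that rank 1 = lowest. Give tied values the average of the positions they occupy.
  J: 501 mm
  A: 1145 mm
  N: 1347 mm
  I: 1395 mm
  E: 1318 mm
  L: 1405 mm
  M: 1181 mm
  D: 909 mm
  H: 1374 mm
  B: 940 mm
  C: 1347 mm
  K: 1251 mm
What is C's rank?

8.5

Sorted (ascending): 501, 909, 940, 1145, 1181, 1251, 1318, 1347, 1347, 1374, 1395, 1405
The 2 values of 1347 occupy positions 8–9 → average rank (8+9)/2 = 8.5.
C has value 1347 mm → rank 8.5.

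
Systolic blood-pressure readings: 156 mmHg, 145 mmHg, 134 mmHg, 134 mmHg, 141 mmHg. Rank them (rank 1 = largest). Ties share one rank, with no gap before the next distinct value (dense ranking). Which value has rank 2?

145

Sorted (descending): 156, 145, 141, 134, 134
The 2 values of 134 share dense rank 4.
Remaining distinct values take the next consecutive integers.
Rank 2 → value 145.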